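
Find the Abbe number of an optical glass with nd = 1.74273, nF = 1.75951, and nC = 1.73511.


Abbe number formula: Vd = (nd - 1) / (nF - nC)
  nd - 1 = 1.74273 - 1 = 0.74273
  nF - nC = 1.75951 - 1.73511 = 0.0244
  Vd = 0.74273 / 0.0244 = 30.44

30.44


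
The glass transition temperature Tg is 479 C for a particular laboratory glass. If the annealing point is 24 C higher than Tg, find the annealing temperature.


The annealing temperature is Tg plus the offset:
  T_anneal = 479 + 24 = 503 C

503 C


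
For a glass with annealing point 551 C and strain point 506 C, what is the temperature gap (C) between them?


Gap = T_anneal - T_strain:
  gap = 551 - 506 = 45 C

45 C


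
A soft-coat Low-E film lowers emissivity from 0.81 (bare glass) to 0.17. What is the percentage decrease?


Percentage reduction = (1 - coated/uncoated) * 100
  Ratio = 0.17 / 0.81 = 0.2099
  Reduction = (1 - 0.2099) * 100 = 79.0%

79.0%


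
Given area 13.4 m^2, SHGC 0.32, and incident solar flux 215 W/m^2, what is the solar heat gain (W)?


Solar heat gain: Q = Area * SHGC * Irradiance
  Q = 13.4 * 0.32 * 215 = 921.9 W

921.9 W


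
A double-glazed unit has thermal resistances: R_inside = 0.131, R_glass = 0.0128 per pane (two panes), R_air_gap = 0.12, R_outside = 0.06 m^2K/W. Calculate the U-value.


Total thermal resistance (series):
  R_total = R_in + R_glass + R_air + R_glass + R_out
  R_total = 0.131 + 0.0128 + 0.12 + 0.0128 + 0.06 = 0.3366 m^2K/W
U-value = 1 / R_total = 1 / 0.3366 = 2.971 W/m^2K

2.971 W/m^2K


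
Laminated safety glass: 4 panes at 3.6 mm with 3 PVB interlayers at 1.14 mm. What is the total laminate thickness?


Total thickness = glass contribution + PVB contribution
  Glass: 4 * 3.6 = 14.4 mm
  PVB: 3 * 1.14 = 3.42 mm
  Total = 14.4 + 3.42 = 17.82 mm

17.82 mm


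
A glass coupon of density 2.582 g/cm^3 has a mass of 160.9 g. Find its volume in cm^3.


Rearrange rho = m / V:
  V = m / rho
  V = 160.9 / 2.582 = 62.316 cm^3

62.316 cm^3


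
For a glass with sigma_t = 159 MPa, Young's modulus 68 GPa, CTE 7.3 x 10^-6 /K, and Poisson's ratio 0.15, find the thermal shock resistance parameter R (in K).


Thermal shock resistance: R = sigma * (1 - nu) / (E * alpha)
  Numerator = 159 * (1 - 0.15) = 135.15
  Denominator = 68 * 1000 * (7.3 x 10^-6) = 0.4964
  R = 135.15 / 0.4964 = 272.3 K

272.3 K


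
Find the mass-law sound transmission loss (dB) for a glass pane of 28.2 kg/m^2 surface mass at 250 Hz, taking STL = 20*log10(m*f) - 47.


Mass law: STL = 20 * log10(m * f) - 47
  m * f = 28.2 * 250 = 7050
  log10(7050) = 3.84819
  STL = 20 * 3.84819 - 47 = 76.9638 - 47 = 30.0 dB

30.0 dB


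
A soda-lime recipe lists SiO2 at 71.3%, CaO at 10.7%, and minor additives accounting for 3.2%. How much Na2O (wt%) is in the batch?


Pieces sum to 100%:
  Na2O = 100 - (SiO2 + CaO + others)
  Na2O = 100 - (71.3 + 10.7 + 3.2) = 14.8%

14.8%


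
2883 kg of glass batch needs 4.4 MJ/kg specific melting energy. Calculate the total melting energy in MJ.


Total energy = mass * specific energy
  E = 2883 * 4.4 = 12685.2 MJ

12685.2 MJ


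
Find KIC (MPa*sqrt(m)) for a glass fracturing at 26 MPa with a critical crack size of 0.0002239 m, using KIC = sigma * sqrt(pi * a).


Fracture toughness: KIC = sigma * sqrt(pi * a)
  pi * a = pi * 0.0002239 = 0.000703403
  sqrt(pi * a) = 0.026522
  KIC = 26 * 0.026522 = 0.69 MPa*sqrt(m)

0.69 MPa*sqrt(m)


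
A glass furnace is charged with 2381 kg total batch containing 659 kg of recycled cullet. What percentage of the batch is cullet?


Cullet ratio = (cullet mass / total batch mass) * 100
  Ratio = 659 / 2381 * 100 = 27.68%

27.68%


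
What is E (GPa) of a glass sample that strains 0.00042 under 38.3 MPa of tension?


Young's modulus: E = stress / strain
  E = 38.3 MPa / 0.00042 = 91190.48 MPa
Convert to GPa: 91190.48 / 1000 = 91.19 GPa

91.19 GPa


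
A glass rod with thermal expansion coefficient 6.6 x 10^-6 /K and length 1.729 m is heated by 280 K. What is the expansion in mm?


Thermal expansion formula: dL = alpha * L0 * dT
  dL = (6.6 x 10^-6) * 1.729 * 280 = 0.00319519 m
Convert to mm: 0.00319519 * 1000 = 3.1952 mm

3.1952 mm


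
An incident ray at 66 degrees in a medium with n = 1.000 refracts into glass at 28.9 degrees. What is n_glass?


Apply Snell's law: n1 * sin(theta1) = n2 * sin(theta2)
  n2 = n1 * sin(theta1) / sin(theta2)
  sin(66) = 0.913545
  sin(28.9) = 0.483282
  n2 = 1.000 * 0.913545 / 0.483282 = 1.8903

1.8903


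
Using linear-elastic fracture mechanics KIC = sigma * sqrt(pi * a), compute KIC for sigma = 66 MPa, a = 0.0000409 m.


Fracture toughness: KIC = sigma * sqrt(pi * a)
  pi * a = pi * 0.0000409 = 0.000128491
  sqrt(pi * a) = 0.011335
  KIC = 66 * 0.011335 = 0.748 MPa*sqrt(m)

0.748 MPa*sqrt(m)


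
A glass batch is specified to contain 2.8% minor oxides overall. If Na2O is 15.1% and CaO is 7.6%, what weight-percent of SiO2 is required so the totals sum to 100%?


Known pieces sum to 100%:
  SiO2 = 100 - (others + Na2O + CaO)
  SiO2 = 100 - (2.8 + 15.1 + 7.6) = 74.5%

74.5%


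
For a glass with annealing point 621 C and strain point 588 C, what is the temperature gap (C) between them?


Gap = T_anneal - T_strain:
  gap = 621 - 588 = 33 C

33 C


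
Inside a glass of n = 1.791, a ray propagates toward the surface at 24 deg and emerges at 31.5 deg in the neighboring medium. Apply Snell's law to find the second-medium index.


Apply Snell's law: n1 * sin(theta1) = n2 * sin(theta2)
  n2 = n1 * sin(theta1) / sin(theta2)
  sin(24) = 0.406737
  sin(31.5) = 0.522499
  n2 = 1.791 * 0.406737 / 0.522499 = 1.3942

1.3942


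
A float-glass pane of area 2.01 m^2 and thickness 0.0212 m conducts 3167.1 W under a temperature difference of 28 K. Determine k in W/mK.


Fourier's law rearranged: k = Q * t / (A * dT)
  Numerator = 3167.1 * 0.0212 = 67.14252
  Denominator = 2.01 * 28 = 56.28
  k = 67.14252 / 56.28 = 1.193 W/mK

1.193 W/mK


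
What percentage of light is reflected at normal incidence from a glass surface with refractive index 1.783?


Fresnel reflectance at normal incidence:
  R = ((n - 1)/(n + 1))^2
  (n - 1)/(n + 1) = (1.783 - 1)/(1.783 + 1) = 0.281351
  R = 0.281351^2 = 0.0791584
  R(%) = 0.0791584 * 100 = 7.916%

7.916%


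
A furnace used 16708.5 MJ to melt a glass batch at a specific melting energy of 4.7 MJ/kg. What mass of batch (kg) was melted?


Rearrange E = m * s for m:
  m = E / s
  m = 16708.5 / 4.7 = 3555.0 kg

3555.0 kg


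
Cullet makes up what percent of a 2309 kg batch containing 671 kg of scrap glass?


Cullet ratio = (cullet mass / total batch mass) * 100
  Ratio = 671 / 2309 * 100 = 29.06%

29.06%


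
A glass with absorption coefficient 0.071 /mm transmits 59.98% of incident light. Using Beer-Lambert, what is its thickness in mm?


Rearrange T = exp(-alpha * thickness):
  thickness = -ln(T) / alpha
  T = 59.98/100 = 0.5998
  ln(T) = -0.51116
  -ln(T) = 0.51116
  thickness = 0.51116 / 0.071 = 7.2 mm

7.2 mm


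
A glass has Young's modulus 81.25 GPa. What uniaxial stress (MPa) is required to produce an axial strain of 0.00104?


Rearrange E = sigma / epsilon:
  sigma = E * epsilon
  E (MPa) = 81.25 * 1000 = 81250
  sigma = 81250 * 0.00104 = 84.5 MPa

84.5 MPa


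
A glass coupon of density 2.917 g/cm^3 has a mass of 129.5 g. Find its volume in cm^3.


Rearrange rho = m / V:
  V = m / rho
  V = 129.5 / 2.917 = 44.395 cm^3

44.395 cm^3


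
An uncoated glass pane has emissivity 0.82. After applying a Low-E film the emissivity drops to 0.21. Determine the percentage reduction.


Percentage reduction = (1 - coated/uncoated) * 100
  Ratio = 0.21 / 0.82 = 0.2561
  Reduction = (1 - 0.2561) * 100 = 74.4%

74.4%


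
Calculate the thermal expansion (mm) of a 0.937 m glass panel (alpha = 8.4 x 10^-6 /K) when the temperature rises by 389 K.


Thermal expansion formula: dL = alpha * L0 * dT
  dL = (8.4 x 10^-6) * 0.937 * 389 = 0.00306174 m
Convert to mm: 0.00306174 * 1000 = 3.0617 mm

3.0617 mm


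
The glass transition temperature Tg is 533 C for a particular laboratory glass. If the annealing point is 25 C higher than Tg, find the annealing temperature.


The annealing temperature is Tg plus the offset:
  T_anneal = 533 + 25 = 558 C

558 C


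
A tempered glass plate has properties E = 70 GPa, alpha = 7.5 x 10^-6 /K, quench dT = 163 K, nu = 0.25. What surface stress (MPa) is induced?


Tempering stress: sigma = E * alpha * dT / (1 - nu)
  E (MPa) = 70 * 1000 = 70000
  Numerator = 70000 * (7.5 x 10^-6) * 163 = 85.575
  Denominator = 1 - 0.25 = 0.75
  sigma = 85.575 / 0.75 = 114.1 MPa

114.1 MPa


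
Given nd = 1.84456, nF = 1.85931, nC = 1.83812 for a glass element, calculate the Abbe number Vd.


Abbe number formula: Vd = (nd - 1) / (nF - nC)
  nd - 1 = 1.84456 - 1 = 0.84456
  nF - nC = 1.85931 - 1.83812 = 0.02119
  Vd = 0.84456 / 0.02119 = 39.86

39.86


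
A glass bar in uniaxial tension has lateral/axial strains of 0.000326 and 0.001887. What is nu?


Poisson's ratio: nu = lateral strain / axial strain
  nu = 0.000326 / 0.001887 = 0.1728

0.1728


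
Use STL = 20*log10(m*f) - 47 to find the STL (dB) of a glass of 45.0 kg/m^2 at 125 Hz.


Mass law: STL = 20 * log10(m * f) - 47
  m * f = 45.0 * 125 = 5625
  log10(5625) = 3.75012
  STL = 20 * 3.75012 - 47 = 75.0024 - 47 = 28.0 dB

28.0 dB


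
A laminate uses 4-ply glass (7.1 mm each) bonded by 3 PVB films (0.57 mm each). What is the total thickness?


Total thickness = glass contribution + PVB contribution
  Glass: 4 * 7.1 = 28.4 mm
  PVB: 3 * 0.57 = 1.71 mm
  Total = 28.4 + 1.71 = 30.11 mm

30.11 mm


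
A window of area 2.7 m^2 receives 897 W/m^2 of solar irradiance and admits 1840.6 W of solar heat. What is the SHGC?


Rearrange Q = Area * SHGC * Irradiance:
  SHGC = Q / (Area * Irradiance)
  SHGC = 1840.6 / (2.7 * 897) = 0.76

0.76


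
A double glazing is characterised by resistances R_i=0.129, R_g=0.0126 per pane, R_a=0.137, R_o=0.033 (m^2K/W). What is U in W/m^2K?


Total thermal resistance (series):
  R_total = R_in + R_glass + R_air + R_glass + R_out
  R_total = 0.129 + 0.0126 + 0.137 + 0.0126 + 0.033 = 0.3242 m^2K/W
U-value = 1 / R_total = 1 / 0.3242 = 3.085 W/m^2K

3.085 W/m^2K


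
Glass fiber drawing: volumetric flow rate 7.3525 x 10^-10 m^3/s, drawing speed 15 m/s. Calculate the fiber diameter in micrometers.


Cross-sectional area from continuity:
  A = Q / v = 7.3525 x 10^-10 / 15 = 4.901667 x 10^-11 m^2
Diameter from circular cross-section:
  d = sqrt(4A / pi) * 10^6 (m -> um)
  d = sqrt(4 * 4.901667 x 10^-11 / pi) * 10^6 = 7.9 um

7.9 um


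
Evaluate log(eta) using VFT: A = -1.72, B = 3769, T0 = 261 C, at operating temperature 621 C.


VFT equation: log(eta) = A + B / (T - T0)
  T - T0 = 621 - 261 = 360
  B / (T - T0) = 3769 / 360 = 10.469
  log(eta) = -1.72 + 10.469 = 8.749

8.749


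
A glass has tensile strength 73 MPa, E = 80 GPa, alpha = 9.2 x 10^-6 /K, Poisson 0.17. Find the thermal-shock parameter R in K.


Thermal shock resistance: R = sigma * (1 - nu) / (E * alpha)
  Numerator = 73 * (1 - 0.17) = 60.59
  Denominator = 80 * 1000 * (9.2 x 10^-6) = 0.736
  R = 60.59 / 0.736 = 82.3 K

82.3 K


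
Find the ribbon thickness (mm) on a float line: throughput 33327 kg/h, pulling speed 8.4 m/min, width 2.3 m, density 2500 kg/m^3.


Ribbon cross-section from mass balance:
  Volume rate = throughput / density = 33327 / 2500 = 13.3308 m^3/h
  thickness = volume rate / (speed * 60 * width), i.e.
  thickness = throughput / (60 * speed * width * density) * 1000
  thickness = 33327 / (60 * 8.4 * 2.3 * 2500) * 1000 = 11.5 mm

11.5 mm


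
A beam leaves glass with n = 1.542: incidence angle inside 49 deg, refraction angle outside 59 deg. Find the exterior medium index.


Apply Snell's law: n1 * sin(theta1) = n2 * sin(theta2)
  n2 = n1 * sin(theta1) / sin(theta2)
  sin(49) = 0.75471
  sin(59) = 0.857167
  n2 = 1.542 * 0.75471 / 0.857167 = 1.3577

1.3577


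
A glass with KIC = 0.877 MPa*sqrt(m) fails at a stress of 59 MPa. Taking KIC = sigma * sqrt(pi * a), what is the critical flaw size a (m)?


Rearrange KIC = sigma * sqrt(pi * a):
  sqrt(pi * a) = KIC / sigma
  sqrt(pi * a) = 0.877 / 59 = 0.014864
  a = (KIC / sigma)^2 / pi
  a = 0.014864^2 / pi = 0.0000703 m

0.0000703 m


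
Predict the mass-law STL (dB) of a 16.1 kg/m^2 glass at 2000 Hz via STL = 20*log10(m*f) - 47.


Mass law: STL = 20 * log10(m * f) - 47
  m * f = 16.1 * 2000 = 32200
  log10(32200) = 4.50786
  STL = 20 * 4.50786 - 47 = 90.1572 - 47 = 43.2 dB

43.2 dB


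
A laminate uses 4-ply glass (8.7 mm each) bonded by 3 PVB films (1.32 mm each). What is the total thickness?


Total thickness = glass contribution + PVB contribution
  Glass: 4 * 8.7 = 34.8 mm
  PVB: 3 * 1.32 = 3.96 mm
  Total = 34.8 + 3.96 = 38.76 mm

38.76 mm


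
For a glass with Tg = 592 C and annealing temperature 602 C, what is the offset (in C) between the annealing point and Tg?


Offset = T_anneal - Tg:
  offset = 602 - 592 = 10 C

10 C


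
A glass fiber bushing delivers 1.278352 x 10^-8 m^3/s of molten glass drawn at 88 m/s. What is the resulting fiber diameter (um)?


Cross-sectional area from continuity:
  A = Q / v = 1.278352 x 10^-8 / 88 = 1.452673 x 10^-10 m^2
Diameter from circular cross-section:
  d = sqrt(4A / pi) * 10^6 (m -> um)
  d = sqrt(4 * 1.452673 x 10^-10 / pi) * 10^6 = 13.6 um

13.6 um


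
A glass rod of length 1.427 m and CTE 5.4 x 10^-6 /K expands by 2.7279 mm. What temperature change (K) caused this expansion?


Rearrange dL = alpha * L0 * dT for dT:
  dT = dL / (alpha * L0)
  dL (m) = 2.7279 / 1000 = 0.0027279
  dT = 0.0027279 / ((5.4 x 10^-6) * 1.427) = 354.0 K

354.0 K


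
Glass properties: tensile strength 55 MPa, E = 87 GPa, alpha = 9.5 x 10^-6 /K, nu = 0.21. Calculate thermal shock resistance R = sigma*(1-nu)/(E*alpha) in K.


Thermal shock resistance: R = sigma * (1 - nu) / (E * alpha)
  Numerator = 55 * (1 - 0.21) = 43.45
  Denominator = 87 * 1000 * (9.5 x 10^-6) = 0.8265
  R = 43.45 / 0.8265 = 52.6 K

52.6 K


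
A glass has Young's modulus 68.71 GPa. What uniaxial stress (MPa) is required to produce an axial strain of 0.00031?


Rearrange E = sigma / epsilon:
  sigma = E * epsilon
  E (MPa) = 68.71 * 1000 = 68710
  sigma = 68710 * 0.00031 = 21.3 MPa

21.3 MPa


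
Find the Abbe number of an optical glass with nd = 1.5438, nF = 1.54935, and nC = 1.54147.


Abbe number formula: Vd = (nd - 1) / (nF - nC)
  nd - 1 = 1.5438 - 1 = 0.5438
  nF - nC = 1.54935 - 1.54147 = 0.00788
  Vd = 0.5438 / 0.00788 = 69.01

69.01


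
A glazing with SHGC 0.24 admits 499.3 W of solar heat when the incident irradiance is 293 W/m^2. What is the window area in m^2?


Rearrange Q = Area * SHGC * Irradiance:
  Area = Q / (SHGC * Irradiance)
  Area = 499.3 / (0.24 * 293) = 7.1 m^2

7.1 m^2


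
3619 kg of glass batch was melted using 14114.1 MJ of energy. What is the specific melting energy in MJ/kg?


Rearrange E = m * s for s:
  s = E / m
  s = 14114.1 / 3619 = 3.9 MJ/kg

3.9 MJ/kg


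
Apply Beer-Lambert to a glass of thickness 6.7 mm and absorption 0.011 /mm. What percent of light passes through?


Beer-Lambert law: T = exp(-alpha * thickness)
  exponent = -0.011 * 6.7 = -0.0737
  T = exp(-0.0737) = 0.929
  Percentage = 0.929 * 100 = 92.9%

92.9%


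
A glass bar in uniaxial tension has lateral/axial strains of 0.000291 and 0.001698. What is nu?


Poisson's ratio: nu = lateral strain / axial strain
  nu = 0.000291 / 0.001698 = 0.1714

0.1714


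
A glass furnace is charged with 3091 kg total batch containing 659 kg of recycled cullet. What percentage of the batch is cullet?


Cullet ratio = (cullet mass / total batch mass) * 100
  Ratio = 659 / 3091 * 100 = 21.32%

21.32%


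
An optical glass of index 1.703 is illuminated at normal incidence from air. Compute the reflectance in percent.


Fresnel reflectance at normal incidence:
  R = ((n - 1)/(n + 1))^2
  (n - 1)/(n + 1) = (1.703 - 1)/(1.703 + 1) = 0.260081
  R = 0.260081^2 = 0.0676421
  R(%) = 0.0676421 * 100 = 6.764%

6.764%


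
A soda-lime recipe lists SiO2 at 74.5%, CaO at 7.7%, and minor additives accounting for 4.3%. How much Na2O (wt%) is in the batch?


Pieces sum to 100%:
  Na2O = 100 - (SiO2 + CaO + others)
  Na2O = 100 - (74.5 + 7.7 + 4.3) = 13.5%

13.5%


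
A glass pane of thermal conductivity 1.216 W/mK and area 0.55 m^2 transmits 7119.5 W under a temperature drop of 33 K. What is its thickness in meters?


Fourier's law: t = k * A * dT / Q
  t = 1.216 * 0.55 * 33 / 7119.5
  t = 22.0704 / 7119.5 = 0.0031 m

0.0031 m


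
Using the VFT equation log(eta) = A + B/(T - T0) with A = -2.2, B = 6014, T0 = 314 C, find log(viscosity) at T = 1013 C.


VFT equation: log(eta) = A + B / (T - T0)
  T - T0 = 1013 - 314 = 699
  B / (T - T0) = 6014 / 699 = 8.604
  log(eta) = -2.2 + 8.604 = 6.404

6.404


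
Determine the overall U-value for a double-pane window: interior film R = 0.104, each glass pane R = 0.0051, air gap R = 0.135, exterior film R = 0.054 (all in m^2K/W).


Total thermal resistance (series):
  R_total = R_in + R_glass + R_air + R_glass + R_out
  R_total = 0.104 + 0.0051 + 0.135 + 0.0051 + 0.054 = 0.3032 m^2K/W
U-value = 1 / R_total = 1 / 0.3032 = 3.298 W/m^2K

3.298 W/m^2K


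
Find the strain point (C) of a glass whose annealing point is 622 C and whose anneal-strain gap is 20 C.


Strain point = annealing point - difference:
  T_strain = 622 - 20 = 602 C

602 C


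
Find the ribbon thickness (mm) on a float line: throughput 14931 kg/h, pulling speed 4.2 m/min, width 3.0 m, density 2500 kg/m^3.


Ribbon cross-section from mass balance:
  Volume rate = throughput / density = 14931 / 2500 = 5.9724 m^3/h
  thickness = volume rate / (speed * 60 * width), i.e.
  thickness = throughput / (60 * speed * width * density) * 1000
  thickness = 14931 / (60 * 4.2 * 3.0 * 2500) * 1000 = 7.9 mm

7.9 mm


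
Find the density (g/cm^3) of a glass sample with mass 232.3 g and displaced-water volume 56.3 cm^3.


Use the definition of density:
  rho = mass / volume
  rho = 232.3 / 56.3 = 4.126 g/cm^3

4.126 g/cm^3


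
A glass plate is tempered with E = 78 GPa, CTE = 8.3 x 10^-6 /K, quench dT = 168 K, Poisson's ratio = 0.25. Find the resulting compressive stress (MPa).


Tempering stress: sigma = E * alpha * dT / (1 - nu)
  E (MPa) = 78 * 1000 = 78000
  Numerator = 78000 * (8.3 x 10^-6) * 168 = 108.7632
  Denominator = 1 - 0.25 = 0.75
  sigma = 108.7632 / 0.75 = 145.0 MPa

145.0 MPa


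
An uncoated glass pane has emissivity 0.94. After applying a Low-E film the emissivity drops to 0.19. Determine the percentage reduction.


Percentage reduction = (1 - coated/uncoated) * 100
  Ratio = 0.19 / 0.94 = 0.2021
  Reduction = (1 - 0.2021) * 100 = 79.8%

79.8%


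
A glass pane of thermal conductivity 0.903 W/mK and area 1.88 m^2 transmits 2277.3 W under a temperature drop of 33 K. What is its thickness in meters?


Fourier's law: t = k * A * dT / Q
  t = 0.903 * 1.88 * 33 / 2277.3
  t = 56.02212 / 2277.3 = 0.0246 m

0.0246 m


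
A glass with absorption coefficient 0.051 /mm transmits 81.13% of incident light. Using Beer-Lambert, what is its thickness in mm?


Rearrange T = exp(-alpha * thickness):
  thickness = -ln(T) / alpha
  T = 81.13/100 = 0.8113
  ln(T) = -0.20912
  -ln(T) = 0.20912
  thickness = 0.20912 / 0.051 = 4.1 mm

4.1 mm


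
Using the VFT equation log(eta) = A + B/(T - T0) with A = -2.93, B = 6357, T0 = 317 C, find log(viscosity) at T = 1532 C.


VFT equation: log(eta) = A + B / (T - T0)
  T - T0 = 1532 - 317 = 1215
  B / (T - T0) = 6357 / 1215 = 5.232
  log(eta) = -2.93 + 5.232 = 2.302

2.302


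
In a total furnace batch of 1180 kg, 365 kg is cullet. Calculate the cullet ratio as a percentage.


Cullet ratio = (cullet mass / total batch mass) * 100
  Ratio = 365 / 1180 * 100 = 30.93%

30.93%


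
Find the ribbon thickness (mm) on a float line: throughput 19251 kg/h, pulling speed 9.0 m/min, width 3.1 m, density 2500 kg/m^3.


Ribbon cross-section from mass balance:
  Volume rate = throughput / density = 19251 / 2500 = 7.7004 m^3/h
  thickness = volume rate / (speed * 60 * width), i.e.
  thickness = throughput / (60 * speed * width * density) * 1000
  thickness = 19251 / (60 * 9.0 * 3.1 * 2500) * 1000 = 4.6 mm

4.6 mm


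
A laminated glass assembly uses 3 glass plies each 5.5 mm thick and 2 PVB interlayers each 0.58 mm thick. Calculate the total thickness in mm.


Total thickness = glass contribution + PVB contribution
  Glass: 3 * 5.5 = 16.5 mm
  PVB: 2 * 0.58 = 1.16 mm
  Total = 16.5 + 1.16 = 17.66 mm

17.66 mm


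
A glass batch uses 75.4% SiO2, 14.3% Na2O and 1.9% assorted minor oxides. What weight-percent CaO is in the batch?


Pieces sum to 100%:
  CaO = 100 - (SiO2 + Na2O + others)
  CaO = 100 - (75.4 + 14.3 + 1.9) = 8.4%

8.4%


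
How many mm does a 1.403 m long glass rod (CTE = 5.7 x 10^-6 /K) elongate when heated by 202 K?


Thermal expansion formula: dL = alpha * L0 * dT
  dL = (5.7 x 10^-6) * 1.403 * 202 = 0.00161541 m
Convert to mm: 0.00161541 * 1000 = 1.6154 mm

1.6154 mm


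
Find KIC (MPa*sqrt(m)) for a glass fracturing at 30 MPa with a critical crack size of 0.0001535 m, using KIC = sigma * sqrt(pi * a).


Fracture toughness: KIC = sigma * sqrt(pi * a)
  pi * a = pi * 0.0001535 = 0.000482234
  sqrt(pi * a) = 0.02196
  KIC = 30 * 0.02196 = 0.659 MPa*sqrt(m)

0.659 MPa*sqrt(m)


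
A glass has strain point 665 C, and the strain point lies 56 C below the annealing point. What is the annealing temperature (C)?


T_anneal = T_strain + gap:
  T_anneal = 665 + 56 = 721 C

721 C


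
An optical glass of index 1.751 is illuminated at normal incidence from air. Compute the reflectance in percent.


Fresnel reflectance at normal incidence:
  R = ((n - 1)/(n + 1))^2
  (n - 1)/(n + 1) = (1.751 - 1)/(1.751 + 1) = 0.272992
  R = 0.272992^2 = 0.0745246
  R(%) = 0.0745246 * 100 = 7.452%

7.452%


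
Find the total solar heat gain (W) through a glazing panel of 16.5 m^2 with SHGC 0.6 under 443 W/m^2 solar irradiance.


Solar heat gain: Q = Area * SHGC * Irradiance
  Q = 16.5 * 0.6 * 443 = 4385.7 W

4385.7 W


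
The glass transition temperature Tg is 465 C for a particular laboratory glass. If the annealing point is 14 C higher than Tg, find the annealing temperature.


The annealing temperature is Tg plus the offset:
  T_anneal = 465 + 14 = 479 C

479 C


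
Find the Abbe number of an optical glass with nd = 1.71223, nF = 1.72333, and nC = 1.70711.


Abbe number formula: Vd = (nd - 1) / (nF - nC)
  nd - 1 = 1.71223 - 1 = 0.71223
  nF - nC = 1.72333 - 1.70711 = 0.01622
  Vd = 0.71223 / 0.01622 = 43.91

43.91


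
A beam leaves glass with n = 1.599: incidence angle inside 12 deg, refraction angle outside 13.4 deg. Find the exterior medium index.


Apply Snell's law: n1 * sin(theta1) = n2 * sin(theta2)
  n2 = n1 * sin(theta1) / sin(theta2)
  sin(12) = 0.207912
  sin(13.4) = 0.231748
  n2 = 1.599 * 0.207912 / 0.231748 = 1.4345

1.4345


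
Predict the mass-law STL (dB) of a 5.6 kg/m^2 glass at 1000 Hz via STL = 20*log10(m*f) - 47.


Mass law: STL = 20 * log10(m * f) - 47
  m * f = 5.6 * 1000 = 5600
  log10(5600) = 3.74819
  STL = 20 * 3.74819 - 47 = 74.9638 - 47 = 28.0 dB

28.0 dB


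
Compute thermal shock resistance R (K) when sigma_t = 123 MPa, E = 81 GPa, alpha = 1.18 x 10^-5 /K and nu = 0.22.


Thermal shock resistance: R = sigma * (1 - nu) / (E * alpha)
  Numerator = 123 * (1 - 0.22) = 95.94
  Denominator = 81 * 1000 * (1.18 x 10^-5) = 0.9558
  R = 95.94 / 0.9558 = 100.4 K

100.4 K


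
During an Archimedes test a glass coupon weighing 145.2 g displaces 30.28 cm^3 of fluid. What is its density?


Use the definition of density:
  rho = mass / volume
  rho = 145.2 / 30.28 = 4.795 g/cm^3

4.795 g/cm^3


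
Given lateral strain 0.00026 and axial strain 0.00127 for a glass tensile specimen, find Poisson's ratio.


Poisson's ratio: nu = lateral strain / axial strain
  nu = 0.00026 / 0.00127 = 0.2047

0.2047


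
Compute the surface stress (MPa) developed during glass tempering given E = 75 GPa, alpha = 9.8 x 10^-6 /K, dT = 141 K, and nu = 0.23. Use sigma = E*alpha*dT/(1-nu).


Tempering stress: sigma = E * alpha * dT / (1 - nu)
  E (MPa) = 75 * 1000 = 75000
  Numerator = 75000 * (9.8 x 10^-6) * 141 = 103.635
  Denominator = 1 - 0.23 = 0.77
  sigma = 103.635 / 0.77 = 134.6 MPa

134.6 MPa


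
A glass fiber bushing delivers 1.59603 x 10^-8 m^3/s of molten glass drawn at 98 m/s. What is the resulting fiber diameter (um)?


Cross-sectional area from continuity:
  A = Q / v = 1.59603 x 10^-8 / 98 = 1.628602 x 10^-10 m^2
Diameter from circular cross-section:
  d = sqrt(4A / pi) * 10^6 (m -> um)
  d = sqrt(4 * 1.628602 x 10^-10 / pi) * 10^6 = 14.4 um

14.4 um


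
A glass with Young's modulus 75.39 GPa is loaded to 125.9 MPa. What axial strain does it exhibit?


Rearrange E = sigma / epsilon:
  epsilon = sigma / E
  E (MPa) = 75.39 * 1000 = 75390
  epsilon = 125.9 / 75390 = 0.00167

0.00167


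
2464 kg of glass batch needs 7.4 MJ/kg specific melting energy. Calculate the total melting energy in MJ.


Total energy = mass * specific energy
  E = 2464 * 7.4 = 18233.6 MJ

18233.6 MJ


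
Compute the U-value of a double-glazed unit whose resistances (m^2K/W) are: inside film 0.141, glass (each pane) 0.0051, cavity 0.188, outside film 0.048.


Total thermal resistance (series):
  R_total = R_in + R_glass + R_air + R_glass + R_out
  R_total = 0.141 + 0.0051 + 0.188 + 0.0051 + 0.048 = 0.3872 m^2K/W
U-value = 1 / R_total = 1 / 0.3872 = 2.583 W/m^2K

2.583 W/m^2K


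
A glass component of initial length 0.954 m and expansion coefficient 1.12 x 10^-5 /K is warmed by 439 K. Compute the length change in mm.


Thermal expansion formula: dL = alpha * L0 * dT
  dL = (1.12 x 10^-5) * 0.954 * 439 = 0.00469063 m
Convert to mm: 0.00469063 * 1000 = 4.6906 mm

4.6906 mm


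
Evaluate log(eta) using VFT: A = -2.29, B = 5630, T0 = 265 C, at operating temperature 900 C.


VFT equation: log(eta) = A + B / (T - T0)
  T - T0 = 900 - 265 = 635
  B / (T - T0) = 5630 / 635 = 8.866
  log(eta) = -2.29 + 8.866 = 6.576

6.576


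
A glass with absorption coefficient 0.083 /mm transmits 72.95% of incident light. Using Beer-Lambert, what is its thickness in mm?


Rearrange T = exp(-alpha * thickness):
  thickness = -ln(T) / alpha
  T = 72.95/100 = 0.7295
  ln(T) = -0.3154
  -ln(T) = 0.3154
  thickness = 0.3154 / 0.083 = 3.8 mm

3.8 mm


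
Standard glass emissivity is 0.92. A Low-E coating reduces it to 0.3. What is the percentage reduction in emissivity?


Percentage reduction = (1 - coated/uncoated) * 100
  Ratio = 0.3 / 0.92 = 0.3261
  Reduction = (1 - 0.3261) * 100 = 67.4%

67.4%


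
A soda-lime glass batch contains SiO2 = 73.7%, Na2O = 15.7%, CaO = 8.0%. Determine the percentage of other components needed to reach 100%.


Sum the three major oxides:
  SiO2 + Na2O + CaO = 73.7 + 15.7 + 8.0 = 97.4%
Subtract from 100%:
  Others = 100 - 97.4 = 2.6%

2.6%


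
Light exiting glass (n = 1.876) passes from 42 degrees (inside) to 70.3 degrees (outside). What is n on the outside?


Apply Snell's law: n1 * sin(theta1) = n2 * sin(theta2)
  n2 = n1 * sin(theta1) / sin(theta2)
  sin(42) = 0.669131
  sin(70.3) = 0.941471
  n2 = 1.876 * 0.669131 / 0.941471 = 1.3333

1.3333


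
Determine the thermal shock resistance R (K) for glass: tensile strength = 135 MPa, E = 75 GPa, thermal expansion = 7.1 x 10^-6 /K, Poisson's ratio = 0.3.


Thermal shock resistance: R = sigma * (1 - nu) / (E * alpha)
  Numerator = 135 * (1 - 0.3) = 94.5
  Denominator = 75 * 1000 * (7.1 x 10^-6) = 0.5325
  R = 94.5 / 0.5325 = 177.5 K

177.5 K


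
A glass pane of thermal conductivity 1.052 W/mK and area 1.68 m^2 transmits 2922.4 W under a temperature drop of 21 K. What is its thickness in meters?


Fourier's law: t = k * A * dT / Q
  t = 1.052 * 1.68 * 21 / 2922.4
  t = 37.11456 / 2922.4 = 0.0127 m

0.0127 m


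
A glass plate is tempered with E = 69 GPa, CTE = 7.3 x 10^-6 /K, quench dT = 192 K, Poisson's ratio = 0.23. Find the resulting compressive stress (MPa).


Tempering stress: sigma = E * alpha * dT / (1 - nu)
  E (MPa) = 69 * 1000 = 69000
  Numerator = 69000 * (7.3 x 10^-6) * 192 = 96.7104
  Denominator = 1 - 0.23 = 0.77
  sigma = 96.7104 / 0.77 = 125.6 MPa

125.6 MPa


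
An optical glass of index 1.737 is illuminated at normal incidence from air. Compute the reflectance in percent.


Fresnel reflectance at normal incidence:
  R = ((n - 1)/(n + 1))^2
  (n - 1)/(n + 1) = (1.737 - 1)/(1.737 + 1) = 0.269273
  R = 0.269273^2 = 0.0725079
  R(%) = 0.0725079 * 100 = 7.251%

7.251%


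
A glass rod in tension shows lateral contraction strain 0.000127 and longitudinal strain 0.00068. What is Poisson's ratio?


Poisson's ratio: nu = lateral strain / axial strain
  nu = 0.000127 / 0.00068 = 0.1868

0.1868


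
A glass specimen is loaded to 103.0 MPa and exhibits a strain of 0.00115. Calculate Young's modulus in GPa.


Young's modulus: E = stress / strain
  E = 103.0 MPa / 0.00115 = 89565.22 MPa
Convert to GPa: 89565.22 / 1000 = 89.57 GPa

89.57 GPa


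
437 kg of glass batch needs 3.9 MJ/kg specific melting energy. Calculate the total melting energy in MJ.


Total energy = mass * specific energy
  E = 437 * 3.9 = 1704.3 MJ

1704.3 MJ


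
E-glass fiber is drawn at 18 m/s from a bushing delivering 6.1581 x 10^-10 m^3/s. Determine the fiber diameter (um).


Cross-sectional area from continuity:
  A = Q / v = 6.1581 x 10^-10 / 18 = 3.421167 x 10^-11 m^2
Diameter from circular cross-section:
  d = sqrt(4A / pi) * 10^6 (m -> um)
  d = sqrt(4 * 3.421167 x 10^-11 / pi) * 10^6 = 6.6 um

6.6 um


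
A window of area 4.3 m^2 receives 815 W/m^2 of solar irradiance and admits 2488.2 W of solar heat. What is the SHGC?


Rearrange Q = Area * SHGC * Irradiance:
  SHGC = Q / (Area * Irradiance)
  SHGC = 2488.2 / (4.3 * 815) = 0.71

0.71


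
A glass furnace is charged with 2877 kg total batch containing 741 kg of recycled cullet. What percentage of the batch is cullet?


Cullet ratio = (cullet mass / total batch mass) * 100
  Ratio = 741 / 2877 * 100 = 25.76%

25.76%


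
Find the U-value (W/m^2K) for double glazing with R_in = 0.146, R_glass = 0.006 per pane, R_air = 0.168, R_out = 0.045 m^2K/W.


Total thermal resistance (series):
  R_total = R_in + R_glass + R_air + R_glass + R_out
  R_total = 0.146 + 0.006 + 0.168 + 0.006 + 0.045 = 0.371 m^2K/W
U-value = 1 / R_total = 1 / 0.371 = 2.695 W/m^2K

2.695 W/m^2K


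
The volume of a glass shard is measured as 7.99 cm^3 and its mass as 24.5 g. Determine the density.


Use the definition of density:
  rho = mass / volume
  rho = 24.5 / 7.99 = 3.066 g/cm^3

3.066 g/cm^3


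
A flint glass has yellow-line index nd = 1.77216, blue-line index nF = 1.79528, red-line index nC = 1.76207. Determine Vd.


Abbe number formula: Vd = (nd - 1) / (nF - nC)
  nd - 1 = 1.77216 - 1 = 0.77216
  nF - nC = 1.79528 - 1.76207 = 0.03321
  Vd = 0.77216 / 0.03321 = 23.25

23.25


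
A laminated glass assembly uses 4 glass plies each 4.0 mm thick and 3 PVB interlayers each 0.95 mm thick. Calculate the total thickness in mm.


Total thickness = glass contribution + PVB contribution
  Glass: 4 * 4.0 = 16.0 mm
  PVB: 3 * 0.95 = 2.85 mm
  Total = 16.0 + 2.85 = 18.85 mm

18.85 mm


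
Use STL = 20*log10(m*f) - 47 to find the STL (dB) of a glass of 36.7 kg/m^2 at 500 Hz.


Mass law: STL = 20 * log10(m * f) - 47
  m * f = 36.7 * 500 = 18350
  log10(18350) = 4.26364
  STL = 20 * 4.26364 - 47 = 85.2728 - 47 = 38.3 dB

38.3 dB


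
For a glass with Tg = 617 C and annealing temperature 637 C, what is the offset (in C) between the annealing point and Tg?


Offset = T_anneal - Tg:
  offset = 637 - 617 = 20 C

20 C


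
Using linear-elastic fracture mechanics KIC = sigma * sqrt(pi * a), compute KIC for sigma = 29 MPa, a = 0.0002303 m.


Fracture toughness: KIC = sigma * sqrt(pi * a)
  pi * a = pi * 0.0002303 = 0.000723509
  sqrt(pi * a) = 0.026898
  KIC = 29 * 0.026898 = 0.78 MPa*sqrt(m)

0.78 MPa*sqrt(m)


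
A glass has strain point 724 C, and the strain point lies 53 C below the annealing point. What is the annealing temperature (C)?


T_anneal = T_strain + gap:
  T_anneal = 724 + 53 = 777 C

777 C


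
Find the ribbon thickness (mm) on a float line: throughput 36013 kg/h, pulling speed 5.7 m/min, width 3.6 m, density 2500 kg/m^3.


Ribbon cross-section from mass balance:
  Volume rate = throughput / density = 36013 / 2500 = 14.4052 m^3/h
  thickness = volume rate / (speed * 60 * width), i.e.
  thickness = throughput / (60 * speed * width * density) * 1000
  thickness = 36013 / (60 * 5.7 * 3.6 * 2500) * 1000 = 11.7 mm

11.7 mm


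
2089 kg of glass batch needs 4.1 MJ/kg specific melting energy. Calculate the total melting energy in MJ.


Total energy = mass * specific energy
  E = 2089 * 4.1 = 8564.9 MJ

8564.9 MJ


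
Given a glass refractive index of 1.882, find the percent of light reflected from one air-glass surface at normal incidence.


Fresnel reflectance at normal incidence:
  R = ((n - 1)/(n + 1))^2
  (n - 1)/(n + 1) = (1.882 - 1)/(1.882 + 1) = 0.306037
  R = 0.306037^2 = 0.0936586
  R(%) = 0.0936586 * 100 = 9.366%

9.366%


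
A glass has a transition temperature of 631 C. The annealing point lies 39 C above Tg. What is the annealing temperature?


The annealing temperature is Tg plus the offset:
  T_anneal = 631 + 39 = 670 C

670 C


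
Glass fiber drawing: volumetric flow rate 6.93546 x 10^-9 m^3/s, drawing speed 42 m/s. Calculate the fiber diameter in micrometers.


Cross-sectional area from continuity:
  A = Q / v = 6.93546 x 10^-9 / 42 = 1.6513 x 10^-10 m^2
Diameter from circular cross-section:
  d = sqrt(4A / pi) * 10^6 (m -> um)
  d = sqrt(4 * 1.6513 x 10^-10 / pi) * 10^6 = 14.5 um

14.5 um


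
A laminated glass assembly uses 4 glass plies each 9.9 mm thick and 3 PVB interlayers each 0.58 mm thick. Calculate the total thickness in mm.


Total thickness = glass contribution + PVB contribution
  Glass: 4 * 9.9 = 39.6 mm
  PVB: 3 * 0.58 = 1.74 mm
  Total = 39.6 + 1.74 = 41.34 mm

41.34 mm


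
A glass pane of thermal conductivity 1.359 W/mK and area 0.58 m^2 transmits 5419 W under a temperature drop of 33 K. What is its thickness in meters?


Fourier's law: t = k * A * dT / Q
  t = 1.359 * 0.58 * 33 / 5419
  t = 26.01126 / 5419 = 0.0048 m

0.0048 m


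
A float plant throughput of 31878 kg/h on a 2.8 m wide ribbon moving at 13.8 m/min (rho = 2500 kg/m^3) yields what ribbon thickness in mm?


Ribbon cross-section from mass balance:
  Volume rate = throughput / density = 31878 / 2500 = 12.7512 m^3/h
  thickness = volume rate / (speed * 60 * width), i.e.
  thickness = throughput / (60 * speed * width * density) * 1000
  thickness = 31878 / (60 * 13.8 * 2.8 * 2500) * 1000 = 5.5 mm

5.5 mm


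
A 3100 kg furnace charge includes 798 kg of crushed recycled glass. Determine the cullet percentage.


Cullet ratio = (cullet mass / total batch mass) * 100
  Ratio = 798 / 3100 * 100 = 25.74%

25.74%


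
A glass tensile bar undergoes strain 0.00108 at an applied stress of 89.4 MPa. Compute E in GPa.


Young's modulus: E = stress / strain
  E = 89.4 MPa / 0.00108 = 82777.78 MPa
Convert to GPa: 82777.78 / 1000 = 82.78 GPa

82.78 GPa


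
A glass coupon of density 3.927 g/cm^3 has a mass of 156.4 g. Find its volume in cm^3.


Rearrange rho = m / V:
  V = m / rho
  V = 156.4 / 3.927 = 39.827 cm^3

39.827 cm^3


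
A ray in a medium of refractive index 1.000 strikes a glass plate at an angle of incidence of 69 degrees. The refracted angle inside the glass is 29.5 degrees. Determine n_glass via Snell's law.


Apply Snell's law: n1 * sin(theta1) = n2 * sin(theta2)
  n2 = n1 * sin(theta1) / sin(theta2)
  sin(69) = 0.93358
  sin(29.5) = 0.492424
  n2 = 1.000 * 0.93358 / 0.492424 = 1.8959

1.8959


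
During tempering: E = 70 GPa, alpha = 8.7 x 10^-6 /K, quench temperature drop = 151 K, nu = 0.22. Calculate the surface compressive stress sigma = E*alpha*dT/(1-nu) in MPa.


Tempering stress: sigma = E * alpha * dT / (1 - nu)
  E (MPa) = 70 * 1000 = 70000
  Numerator = 70000 * (8.7 x 10^-6) * 151 = 91.959
  Denominator = 1 - 0.22 = 0.78
  sigma = 91.959 / 0.78 = 117.9 MPa

117.9 MPa


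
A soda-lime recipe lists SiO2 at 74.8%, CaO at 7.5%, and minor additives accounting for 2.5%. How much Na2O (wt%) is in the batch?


Pieces sum to 100%:
  Na2O = 100 - (SiO2 + CaO + others)
  Na2O = 100 - (74.8 + 7.5 + 2.5) = 15.2%

15.2%


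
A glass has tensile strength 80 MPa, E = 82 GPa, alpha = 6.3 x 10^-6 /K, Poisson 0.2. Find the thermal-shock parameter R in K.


Thermal shock resistance: R = sigma * (1 - nu) / (E * alpha)
  Numerator = 80 * (1 - 0.2) = 64.0
  Denominator = 82 * 1000 * (6.3 x 10^-6) = 0.5166
  R = 64.0 / 0.5166 = 123.9 K

123.9 K


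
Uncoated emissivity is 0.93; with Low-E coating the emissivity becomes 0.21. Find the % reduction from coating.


Percentage reduction = (1 - coated/uncoated) * 100
  Ratio = 0.21 / 0.93 = 0.2258
  Reduction = (1 - 0.2258) * 100 = 77.4%

77.4%


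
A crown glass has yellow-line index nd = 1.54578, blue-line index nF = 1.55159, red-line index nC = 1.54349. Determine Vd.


Abbe number formula: Vd = (nd - 1) / (nF - nC)
  nd - 1 = 1.54578 - 1 = 0.54578
  nF - nC = 1.55159 - 1.54349 = 0.0081
  Vd = 0.54578 / 0.0081 = 67.38

67.38


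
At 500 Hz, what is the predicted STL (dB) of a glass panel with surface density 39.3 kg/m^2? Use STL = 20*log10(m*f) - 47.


Mass law: STL = 20 * log10(m * f) - 47
  m * f = 39.3 * 500 = 19650
  log10(19650) = 4.29336
  STL = 20 * 4.29336 - 47 = 85.8672 - 47 = 38.9 dB

38.9 dB


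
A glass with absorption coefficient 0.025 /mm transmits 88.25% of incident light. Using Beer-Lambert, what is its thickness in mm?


Rearrange T = exp(-alpha * thickness):
  thickness = -ln(T) / alpha
  T = 88.25/100 = 0.8825
  ln(T) = -0.125
  -ln(T) = 0.125
  thickness = 0.125 / 0.025 = 5.0 mm

5.0 mm


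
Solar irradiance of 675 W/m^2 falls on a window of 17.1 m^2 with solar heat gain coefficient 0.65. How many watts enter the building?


Solar heat gain: Q = Area * SHGC * Irradiance
  Q = 17.1 * 0.65 * 675 = 7502.6 W

7502.6 W


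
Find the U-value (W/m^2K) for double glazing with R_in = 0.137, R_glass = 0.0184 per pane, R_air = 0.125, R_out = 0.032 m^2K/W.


Total thermal resistance (series):
  R_total = R_in + R_glass + R_air + R_glass + R_out
  R_total = 0.137 + 0.0184 + 0.125 + 0.0184 + 0.032 = 0.3308 m^2K/W
U-value = 1 / R_total = 1 / 0.3308 = 3.023 W/m^2K

3.023 W/m^2K


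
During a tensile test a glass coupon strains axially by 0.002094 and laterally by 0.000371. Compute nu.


Poisson's ratio: nu = lateral strain / axial strain
  nu = 0.000371 / 0.002094 = 0.1772

0.1772


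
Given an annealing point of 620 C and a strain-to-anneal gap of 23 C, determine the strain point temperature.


Strain point = annealing point - difference:
  T_strain = 620 - 23 = 597 C

597 C


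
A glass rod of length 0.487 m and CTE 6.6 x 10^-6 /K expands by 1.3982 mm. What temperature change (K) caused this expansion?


Rearrange dL = alpha * L0 * dT for dT:
  dT = dL / (alpha * L0)
  dL (m) = 1.3982 / 1000 = 0.0013982
  dT = 0.0013982 / ((6.6 x 10^-6) * 0.487) = 435.0 K

435.0 K


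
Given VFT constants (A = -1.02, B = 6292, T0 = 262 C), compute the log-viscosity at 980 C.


VFT equation: log(eta) = A + B / (T - T0)
  T - T0 = 980 - 262 = 718
  B / (T - T0) = 6292 / 718 = 8.763
  log(eta) = -1.02 + 8.763 = 7.743

7.743


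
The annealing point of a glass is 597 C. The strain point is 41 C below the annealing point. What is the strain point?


Strain point = annealing point - difference:
  T_strain = 597 - 41 = 556 C

556 C
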